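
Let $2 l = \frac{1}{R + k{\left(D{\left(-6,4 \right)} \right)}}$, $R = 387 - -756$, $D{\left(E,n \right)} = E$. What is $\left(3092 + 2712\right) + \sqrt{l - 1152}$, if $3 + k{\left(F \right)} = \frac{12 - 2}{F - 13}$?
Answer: $5804 + \frac{i \sqrt{21598724573}}{4330} \approx 5804.0 + 33.941 i$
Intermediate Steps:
$k{\left(F \right)} = -3 + \frac{10}{-13 + F}$ ($k{\left(F \right)} = -3 + \frac{12 - 2}{F - 13} = -3 + \frac{10}{-13 + F}$)
$R = 1143$ ($R = 387 + 756 = 1143$)
$l = \frac{19}{43300}$ ($l = \frac{1}{2 \left(1143 + \frac{49 - -18}{-13 - 6}\right)} = \frac{1}{2 \left(1143 + \frac{49 + 18}{-19}\right)} = \frac{1}{2 \left(1143 - \frac{67}{19}\right)} = \frac{1}{2 \cdot \frac{21650}{19}} = \frac{1}{2} \cdot \frac{19}{21650} = \frac{19}{43300} \approx 0.0004388$)
$\left(3092 + 2712\right) + \sqrt{l - 1152} = \left(3092 + 2712\right) + \sqrt{\frac{19}{43300} - 1152} = 5804 + \sqrt{- \frac{49881581}{43300}} = 5804 + \frac{i \sqrt{21598724573}}{4330}$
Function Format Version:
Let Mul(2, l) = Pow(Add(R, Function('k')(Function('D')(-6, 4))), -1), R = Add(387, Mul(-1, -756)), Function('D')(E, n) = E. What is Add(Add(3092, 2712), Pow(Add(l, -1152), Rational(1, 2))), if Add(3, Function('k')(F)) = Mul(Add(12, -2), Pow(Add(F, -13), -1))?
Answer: Add(5804, Mul(Rational(1, 4330), I, Pow(21598724573, Rational(1, 2)))) ≈ Add(5804.0, Mul(33.941, I))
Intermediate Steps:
Function('k')(F) = Add(-3, Mul(10, Pow(Add(-13, F), -1))) (Function('k')(F) = Add(-3, Mul(Add(12, -2), Pow(Add(F, -13), -1))) = Add(-3, Mul(10, Pow(Add(-13, F), -1))))
R = 1143 (R = Add(387, 756) = 1143)
l = Rational(19, 43300) (l = Mul(Rational(1, 2), Pow(Add(1143, Mul(Pow(Add(-13, -6), -1), Add(49, Mul(-3, -6)))), -1)) = Mul(Rational(1, 2), Pow(Add(1143, Mul(Pow(-19, -1), Add(49, 18))), -1)) = Mul(Rational(1, 2), Pow(Add(1143, Mul(Rational(-1, 19), 67)), -1)) = Mul(Rational(1, 2), Pow(Add(1143, Rational(-67, 19)), -1)) = Mul(Rational(1, 2), Pow(Rational(21650, 19), -1)) = Mul(Rational(1, 2), Rational(19, 21650)) = Rational(19, 43300) ≈ 0.00043880)
Add(Add(3092, 2712), Pow(Add(l, -1152), Rational(1, 2))) = Add(Add(3092, 2712), Pow(Add(Rational(19, 43300), -1152), Rational(1, 2))) = Add(5804, Pow(Rational(-49881581, 43300), Rational(1, 2))) = Add(5804, Mul(Rational(1, 4330), I, Pow(21598724573, Rational(1, 2))))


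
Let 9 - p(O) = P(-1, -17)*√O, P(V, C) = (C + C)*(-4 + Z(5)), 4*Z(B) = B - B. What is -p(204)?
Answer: -9 + 272*√51 ≈ 1933.5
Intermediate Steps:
Z(B) = 0 (Z(B) = (B - B)/4 = (¼)*0 = 0)
P(V, C) = -8*C (P(V, C) = (C + C)*(-4 + 0) = (2*C)*(-4) = -8*C)
p(O) = 9 - 136*√O (p(O) = 9 - (-8*(-17))*√O = 9 - 136*√O)
-p(204) = -(9 - 272*√51) = -9 + 272*√51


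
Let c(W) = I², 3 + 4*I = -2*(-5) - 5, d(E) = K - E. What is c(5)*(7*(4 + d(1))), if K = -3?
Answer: 0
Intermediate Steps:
d(E) = -3 - E
I = ½ (I = -¾ + (-2*(-5) - 5)/4 = -¾ + (10 - 5)/4 = -¾ + (¼)*5 = -¾ + 5/4 = ½ ≈ 0.50000)
c(W) = ¼ (c(W) = (½)² = ¼)
c(5)*(7*(4 + d(1))) = (7*(4 + (-3 - 1*1)))/4 = (7*(4 + (-3 - 1)))/4 = (7*(4 - 4))/4 = (7*0)/4 = (¼)*0 = 0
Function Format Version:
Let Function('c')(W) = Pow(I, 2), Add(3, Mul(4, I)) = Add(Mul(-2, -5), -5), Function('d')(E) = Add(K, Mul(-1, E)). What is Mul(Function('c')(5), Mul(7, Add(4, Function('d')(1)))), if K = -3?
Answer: 0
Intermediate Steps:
Function('d')(E) = Add(-3, Mul(-1, E))
I = Rational(1, 2) (I = Add(Rational(-3, 4), Mul(Rational(1, 4), Add(Mul(-2, -5), -5))) = Add(Rational(-3, 4), Mul(Rational(1, 4), Add(10, -5))) = Add(Rational(-3, 4), Mul(Rational(1, 4), 5)) = Add(Rational(-3, 4), Rational(5, 4)) = Rational(1, 2) ≈ 0.50000)
Function('c')(W) = Rational(1, 4) (Function('c')(W) = Pow(Rational(1, 2), 2) = Rational(1, 4))
Mul(Function('c')(5), Mul(7, Add(4, Function('d')(1)))) = Mul(Rational(1, 4), Mul(7, Add(4, Add(-3, Mul(-1, 1))))) = Mul(Rational(1, 4), Mul(7, Add(4, Add(-3, -1)))) = Mul(Rational(1, 4), Mul(7, Add(4, -4))) = Mul(Rational(1, 4), Mul(7, 0)) = Mul(Rational(1, 4), 0) = 0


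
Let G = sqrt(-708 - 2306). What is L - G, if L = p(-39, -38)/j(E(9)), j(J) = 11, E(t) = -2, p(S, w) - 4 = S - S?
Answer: 4/11 - I*sqrt(3014) ≈ 0.36364 - 54.9*I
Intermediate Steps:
p(S, w) = 4 (p(S, w) = 4 + (S - S) = 4 + 0 = 4)
G = I*sqrt(3014) (G = sqrt(-3014) = I*sqrt(3014) ≈ 54.9*I)
L = 4/11 ≈ 0.36364
L - G = 4/11 - I*sqrt(3014)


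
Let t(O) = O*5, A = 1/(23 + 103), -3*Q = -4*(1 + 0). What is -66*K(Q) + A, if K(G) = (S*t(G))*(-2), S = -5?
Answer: -554399/126 ≈ -4400.0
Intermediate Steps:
Q = 4/3 (Q = -(-4)*(1 + 0)/3 = -(-4)/3 = -1/3*(-4) = 4/3 ≈ 1.3333)
A = 1/126 ≈ 0.0079365
t(O) = 5*O
K(G) = 50*G (K(G) = -25*G*(-2) = 50*G)
-66*K(Q) + A = -3300*4/3 + 1/126 = -66*200/3 + 1/126 = -4400 + 1/126 = -554399/126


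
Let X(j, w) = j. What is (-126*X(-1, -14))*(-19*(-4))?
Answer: 9576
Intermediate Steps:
(-126*X(-1, -14))*(-19*(-4)) = (-126*(-1))*(-19*(-4)) = 126*76 = 9576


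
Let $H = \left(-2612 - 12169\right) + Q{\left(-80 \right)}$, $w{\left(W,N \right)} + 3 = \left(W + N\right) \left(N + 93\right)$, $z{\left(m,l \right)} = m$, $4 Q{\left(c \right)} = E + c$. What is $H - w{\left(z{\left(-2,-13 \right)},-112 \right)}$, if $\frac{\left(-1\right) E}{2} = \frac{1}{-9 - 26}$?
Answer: $- \frac{1187479}{70} \approx -16964.0$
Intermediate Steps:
$E = \frac{2}{35}$ ($E = - \frac{2}{-9 - 26} = - \frac{2}{-35} = \left(-2\right) \left(- \frac{1}{35}\right) = \frac{2}{35} \approx 0.057143$)
$Q{\left(c \right)} = \frac{1}{70} + \frac{c}{4}$ ($Q{\left(c \right)} = \frac{\frac{2}{35} + c}{4} = \frac{1}{70} + \frac{c}{4}$)
$w{\left(W,N \right)} = -3 + \left(93 + N\right) \left(N + W\right)$ ($w{\left(W,N \right)} = -3 + \left(W + N\right) \left(N + 93\right) = -3 + \left(N + W\right) \left(93 + N\right) = -3 + \left(93 + N\right) \left(N + W\right)$)
$H = - \frac{1036069}{70}$ ($H = \left(-2612 - 12169\right) + \left(\frac{1}{70} + \frac{1}{4} \left(-80\right)\right) = -14781 + \left(\frac{1}{70} - 20\right) = -14781 - \frac{1399}{70} = - \frac{1036069}{70} \approx -14801.0$)
$H - w{\left(z{\left(-2,-13 \right)},-112 \right)} = - \frac{1036069}{70} - \left(-3 + \left(-112\right)^{2} + 93 \left(-112\right) + 93 \left(-2\right) - -224\right) = - \frac{1036069}{70} - \left(-3 + 12544 - 10416 - 186 + 224\right) = - \frac{1036069}{70} - 2163 = - \frac{1187479}{70}$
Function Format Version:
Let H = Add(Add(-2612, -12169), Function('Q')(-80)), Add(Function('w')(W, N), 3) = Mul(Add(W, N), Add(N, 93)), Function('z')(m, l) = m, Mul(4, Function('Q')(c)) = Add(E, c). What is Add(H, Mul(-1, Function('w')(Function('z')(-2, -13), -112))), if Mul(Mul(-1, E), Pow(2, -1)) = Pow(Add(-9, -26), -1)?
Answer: Rational(-1187479, 70) ≈ -16964.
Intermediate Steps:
E = Rational(2, 35) (E = Mul(-2, Pow(Add(-9, -26), -1)) = Mul(-2, Pow(-35, -1)) = Mul(-2, Rational(-1, 35)) = Rational(2, 35) ≈ 0.057143)
Function('Q')(c) = Add(Rational(1, 70), Mul(Rational(1, 4), c)) (Function('Q')(c) = Mul(Rational(1, 4), Add(Rational(2, 35), c)) = Add(Rational(1, 70), Mul(Rational(1, 4), c)))
Function('w')(W, N) = Add(-3, Mul(Add(93, N), Add(N, W))) (Function('w')(W, N) = Add(-3, Mul(Add(W, N), Add(N, 93))) = Add(-3, Mul(Add(N, W), Add(93, N))) = Add(-3, Mul(Add(93, N), Add(N, W))))
H = Rational(-1036069, 70) (H = Add(Add(-2612, -12169), Add(Rational(1, 70), Mul(Rational(1, 4), -80))) = Add(-14781, Add(Rational(1, 70), -20)) = Add(-14781, Rational(-1399, 70)) = Rational(-1036069, 70) ≈ -14801.)
Add(H, Mul(-1, Function('w')(Function('z')(-2, -13), -112))) = Add(Rational(-1036069, 70), Mul(-1, Add(-3, Pow(-112, 2), Mul(93, -112), Mul(93, -2), Mul(-112, -2)))) = Add(Rational(-1036069, 70), Mul(-1, Add(-3, 12544, -10416, -186, 224))) = Add(Rational(-1036069, 70), Mul(-1, 2163)) = Add(Rational(-1036069, 70), -2163) = Rational(-1187479, 70)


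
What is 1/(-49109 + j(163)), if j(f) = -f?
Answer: -1/49272 ≈ -2.0295e-5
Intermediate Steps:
1/(-49109 + j(163)) = 1/(-49109 - 1*163) = 1/(-49109 - 163) = 1/(-49272) = -1/49272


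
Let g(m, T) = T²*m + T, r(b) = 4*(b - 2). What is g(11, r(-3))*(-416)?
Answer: -1822080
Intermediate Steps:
r(b) = -8 + 4*b (r(b) = 4*(-2 + b) = -8 + 4*b)
g(m, T) = T + m*T² (g(m, T) = m*T² + T = T + m*T²)
g(11, r(-3))*(-416) = ((-8 + 4*(-3))*(1 + (-8 + 4*(-3))*11))*(-416) = ((-8 - 12)*(1 + (-8 - 12)*11))*(-416) = -20*(1 - 20*11)*(-416) = -20*(1 - 220)*(-416) = -20*(-219)*(-416) = 4380*(-416) = -1822080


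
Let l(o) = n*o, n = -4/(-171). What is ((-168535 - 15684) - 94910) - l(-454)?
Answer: -47729243/171 ≈ -2.7912e+5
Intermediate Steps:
n = 4/171 (n = -4*(-1/171) = 4/171 ≈ 0.023392)
l(o) = 4*o/171
((-168535 - 15684) - 94910) - l(-454) = ((-168535 - 15684) - 94910) - 4*(-454)/171 = (-184219 - 94910) - 1*(-1816/171) = -279129 + 1816/171 = -47729243/171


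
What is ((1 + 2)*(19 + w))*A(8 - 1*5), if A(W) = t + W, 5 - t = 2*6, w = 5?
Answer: -288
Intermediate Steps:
t = -7 (t = 5 - 2*6 = 5 - 1*12 = 5 - 12 = -7)
A(W) = -7 + W
((1 + 2)*(19 + w))*A(8 - 1*5) = ((1 + 2)*(19 + 5))*(-7 + (8 - 1*5)) = (3*24)*(-7 + (8 - 5)) = 72*(-7 + 3) = 72*(-4) = -288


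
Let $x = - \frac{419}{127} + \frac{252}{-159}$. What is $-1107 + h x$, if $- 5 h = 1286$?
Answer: $\frac{1004233}{6731} \approx 149.2$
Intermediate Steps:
$h = - \frac{1286}{5}$ ($h = \left(- \frac{1}{5}\right) 1286 = - \frac{1286}{5} \approx -257.2$)
$x = - \frac{32875}{6731}$ ($x = \left(-419\right) \frac{1}{127} + 252 \left(- \frac{1}{159}\right) = - \frac{419}{127} - \frac{84}{53} = - \frac{32875}{6731} \approx -4.8841$)
$-1107 + h x = -1107 - - \frac{8455450}{6731} = -1107 + \frac{8455450}{6731} = \frac{1004233}{6731}$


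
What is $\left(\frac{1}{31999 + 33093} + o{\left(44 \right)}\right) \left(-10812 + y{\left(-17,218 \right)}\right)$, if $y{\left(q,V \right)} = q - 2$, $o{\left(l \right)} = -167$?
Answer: $\frac{117736901653}{65092} \approx 1.8088 \cdot 10^{6}$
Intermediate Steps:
$y{\left(q,V \right)} = -2 + q$
$\left(\frac{1}{31999 + 33093} + o{\left(44 \right)}\right) \left(-10812 + y{\left(-17,218 \right)}\right) = \left(\frac{1}{31999 + 33093} - 167\right) \left(-10812 - 19\right) = \left(\frac{1}{65092} - 167\right) \left(-10812 - 19\right) = \left(\frac{1}{65092} - 167\right) \left(-10831\right) = \left(- \frac{10870363}{65092}\right) \left(-10831\right) = \frac{117736901653}{65092}$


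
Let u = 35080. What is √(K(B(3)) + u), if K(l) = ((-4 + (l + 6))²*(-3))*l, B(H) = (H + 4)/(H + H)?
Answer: √5046466/12 ≈ 187.20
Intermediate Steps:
B(H) = (4 + H)/(2*H) (B(H) = (4 + H)/((2*H)) = (4 + H)*(1/(2*H)) = (4 + H)/(2*H))
K(l) = -3*l*(2 + l)² (K(l) = ((-4 + (6 + l))²*(-3))*l = ((2 + l)²*(-3))*l = (-3*(2 + l)²)*l = -3*l*(2 + l)²)
√(K(B(3)) + u) = √(-3*(½)*(4 + 3)/3*(2 + (½)*(4 + 3)/3)² + 35080) = √(-3*(½)*(⅓)*7*(2 + (½)*(⅓)*7)² + 35080) = √(-3*7/6*(2 + 7/6)² + 35080) = √(-3*7/6*(19/6)² + 35080) = √(-3*7/6*361/36 + 35080) = √(-2527/72 + 35080) = √(2523233/72) = √5046466/12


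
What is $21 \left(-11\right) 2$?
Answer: $-462$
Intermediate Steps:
$21 \left(-11\right) 2 = \left(-231\right) 2 = -462$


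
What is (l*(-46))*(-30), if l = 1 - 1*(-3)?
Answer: 5520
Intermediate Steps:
l = 4 (l = 1 + 3 = 4)
(l*(-46))*(-30) = (4*(-46))*(-30) = -184*(-30) = 5520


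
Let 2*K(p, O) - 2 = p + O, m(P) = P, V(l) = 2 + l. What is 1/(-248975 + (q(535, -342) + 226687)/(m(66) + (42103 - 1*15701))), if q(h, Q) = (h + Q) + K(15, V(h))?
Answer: -26468/6589643143 ≈ -4.0166e-6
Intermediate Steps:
K(p, O) = 1 + O/2 + p/2 (K(p, O) = 1 + (p + O)/2 = 1 + (O + p)/2 = 1 + (O/2 + p/2) = 1 + O/2 + p/2)
q(h, Q) = 19/2 + Q + 3*h/2 (q(h, Q) = (h + Q) + (1 + (2 + h)/2 + (½)*15) = (Q + h) + (1 + (1 + h/2) + 15/2) = (Q + h) + (19/2 + h/2) = 19/2 + Q + 3*h/2)
1/(-248975 + (q(535, -342) + 226687)/(m(66) + (42103 - 1*15701))) = 1/(-248975 + ((19/2 - 342 + (3/2)*535) + 226687)/(66 + (42103 - 1*15701))) = 1/(-248975 + ((19/2 - 342 + 1605/2) + 226687)/(66 + (42103 - 15701))) = 1/(-248975 + (470 + 226687)/(66 + 26402)) = 1/(-248975 + 227157/26468) = 1/(-6589643143/26468) = -26468/6589643143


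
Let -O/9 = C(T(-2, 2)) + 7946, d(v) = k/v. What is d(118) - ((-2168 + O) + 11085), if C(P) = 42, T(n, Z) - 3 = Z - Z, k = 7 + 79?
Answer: 3715568/59 ≈ 62976.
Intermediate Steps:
k = 86
T(n, Z) = 3 (T(n, Z) = 3 + (Z - Z) = 3 + 0 = 3)
d(v) = 86/v
O = -71892 (O = -9*(42 + 7946) = -9*7988 = -71892)
d(118) - ((-2168 + O) + 11085) = 86/118 - ((-2168 - 71892) + 11085) = 86*(1/118) - (-74060 + 11085) = 43/59 - 1*(-62975) = 43/59 + 62975 = 3715568/59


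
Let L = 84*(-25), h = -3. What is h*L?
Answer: 6300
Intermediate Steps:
L = -2100
h*L = -3*(-2100) = 6300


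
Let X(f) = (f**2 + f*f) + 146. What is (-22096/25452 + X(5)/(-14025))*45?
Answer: -26240416/661045 ≈ -39.695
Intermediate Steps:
X(f) = 146 + 2*f**2 (X(f) = (f**2 + f**2) + 146 = 2*f**2 + 146 = 146 + 2*f**2)
(-22096/25452 + X(5)/(-14025))*45 = (-22096/25452 + (146 + 2*5**2)/(-14025))*45 = (-22096*1/25452 + (146 + 2*25)*(-1/14025))*45 = (-5524/6363 + (146 + 50)*(-1/14025))*45 = (-5524/6363 + 196*(-1/14025))*45 = (-5524/6363 - 196/14025)*45 = -26240416/29747025*45 = -26240416/661045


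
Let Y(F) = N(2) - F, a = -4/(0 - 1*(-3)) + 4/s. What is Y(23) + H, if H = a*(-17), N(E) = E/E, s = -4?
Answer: 53/3 ≈ 17.667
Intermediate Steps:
a = -7/3 (a = -4/(0 - 1*(-3)) + 4/(-4) = -4/(0 + 3) + 4*(-1/4) = -4/3 - 1 = -7/3 ≈ -2.3333)
N(E) = 1
H = 119/3 (H = -7/3*(-17) = 119/3 ≈ 39.667)
Y(F) = 1 - F
Y(23) + H = (1 - 1*23) + 119/3 = (1 - 23) + 119/3 = -22 + 119/3 = 53/3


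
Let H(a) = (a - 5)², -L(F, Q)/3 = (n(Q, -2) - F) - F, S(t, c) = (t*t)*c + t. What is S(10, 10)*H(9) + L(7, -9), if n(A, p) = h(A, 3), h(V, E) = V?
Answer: 16229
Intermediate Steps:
n(A, p) = A
S(t, c) = t + c*t² (S(t, c) = t²*c + t = c*t² + t = t + c*t²)
L(F, Q) = -3*Q + 6*F (L(F, Q) = -3*((Q - F) - F) = -3*(Q - 2*F) = -3*Q + 6*F)
H(a) = (-5 + a)²
S(10, 10)*H(9) + L(7, -9) = (10*(1 + 10*10))*(-5 + 9)² + (-3*(-9) + 6*7) = (10*(1 + 100))*4² + (27 + 42) = (10*101)*16 + 69 = 1010*16 + 69 = 16160 + 69 = 16229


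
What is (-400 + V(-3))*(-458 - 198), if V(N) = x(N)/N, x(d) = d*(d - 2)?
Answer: 265680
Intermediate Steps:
x(d) = d*(-2 + d)
V(N) = -2 + N (V(N) = (N*(-2 + N))/N = -2 + N)
(-400 + V(-3))*(-458 - 198) = (-400 + (-2 - 3))*(-458 - 198) = (-400 - 5)*(-656) = -405*(-656) = 265680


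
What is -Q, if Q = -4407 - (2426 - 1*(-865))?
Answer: 7698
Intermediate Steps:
Q = -7698 (Q = -4407 - (2426 + 865) = -4407 - 1*3291 = -4407 - 3291 = -7698)
-Q = -1*(-7698) = 7698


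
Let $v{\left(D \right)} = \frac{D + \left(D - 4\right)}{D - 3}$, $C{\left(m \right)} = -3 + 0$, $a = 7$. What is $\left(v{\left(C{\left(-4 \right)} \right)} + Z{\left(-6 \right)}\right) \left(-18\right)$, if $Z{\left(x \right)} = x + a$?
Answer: $-48$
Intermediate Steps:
$C{\left(m \right)} = -3$
$v{\left(D \right)} = \frac{-4 + 2 D}{-3 + D}$ ($v{\left(D \right)} = \frac{D + \left(-4 + D\right)}{-3 + D} = \frac{-4 + 2 D}{-3 + D}$)
$Z{\left(x \right)} = 7 + x$ ($Z{\left(x \right)} = x + 7 = 7 + x$)
$\left(v{\left(C{\left(-4 \right)} \right)} + Z{\left(-6 \right)}\right) \left(-18\right) = \left(\frac{2 \left(-2 - 3\right)}{-3 - 3} + \left(7 - 6\right)\right) \left(-18\right) = \left(2 \frac{1}{-6} \left(-5\right) + 1\right) \left(-18\right) = \left(2 \left(- \frac{1}{6}\right) \left(-5\right) + 1\right) \left(-18\right) = \left(\frac{5}{3} + 1\right) \left(-18\right) = \frac{8}{3} \left(-18\right) = -48$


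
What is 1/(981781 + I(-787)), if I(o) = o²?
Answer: 1/1601150 ≈ 6.2455e-7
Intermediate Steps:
1/(981781 + I(-787)) = 1/(981781 + (-787)²) = 1/(981781 + 619369) = 1/1601150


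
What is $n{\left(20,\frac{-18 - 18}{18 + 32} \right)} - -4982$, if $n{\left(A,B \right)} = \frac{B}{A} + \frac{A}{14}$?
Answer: $\frac{8720937}{1750} \approx 4983.4$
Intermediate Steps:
$n{\left(A,B \right)} = \frac{A}{14} + \frac{B}{A}$ ($n{\left(A,B \right)} = \frac{B}{A} + A \frac{1}{14} = \frac{B}{A} + \frac{A}{14} = \frac{A}{14} + \frac{B}{A}$)
$n{\left(20,\frac{-18 - 18}{18 + 32} \right)} - -4982 = \left(\frac{1}{14} \cdot 20 + \frac{\left(-18 - 18\right) \frac{1}{18 + 32}}{20}\right) - -4982 = \left(\frac{10}{7} + \frac{-18 - 18}{50} \cdot \frac{1}{20}\right) + 4982 = \left(\frac{10}{7} + \left(-36\right) \frac{1}{50} \cdot \frac{1}{20}\right) + 4982 = \left(\frac{10}{7} - \frac{9}{250}\right) + 4982 = \frac{2437}{1750} + 4982 = \frac{8720937}{1750}$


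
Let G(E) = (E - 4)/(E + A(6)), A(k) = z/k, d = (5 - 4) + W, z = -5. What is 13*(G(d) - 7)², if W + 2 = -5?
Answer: 669877/1681 ≈ 398.50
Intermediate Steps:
W = -7 (W = -2 - 5 = -7)
d = -6 (d = (5 - 4) - 7 = 1 - 7 = -6)
A(k) = -5/k
G(E) = (-4 + E)/(-⅚ + E) (G(E) = (E - 4)/(E - 5/6) = (-4 + E)/(E - 5*⅙) = (-4 + E)/(E - ⅚) = (-4 + E)/(-⅚ + E))
13*(G(d) - 7)² = 13*(6*(-4 - 6)/(-5 + 6*(-6)) - 7)² = 13*(6*(-10)/(-5 - 36) - 7)² = 13*(6*(-10)/(-41) - 7)² = 13*(6*(-1/41)*(-10) - 7)² = 13*(60/41 - 7)² = 13*(-227/41)² = 13*(51529/1681) = 669877/1681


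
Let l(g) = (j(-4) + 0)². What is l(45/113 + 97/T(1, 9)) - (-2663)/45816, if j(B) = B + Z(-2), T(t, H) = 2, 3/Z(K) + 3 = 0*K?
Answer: 1148063/45816 ≈ 25.058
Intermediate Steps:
Z(K) = -1 (Z(K) = 3/(-3 + 0*K) = 3/(-3 + 0) = 3/(-3) = 3*(-⅓) = -1)
j(B) = -1 + B (j(B) = B - 1 = -1 + B)
l(g) = 25 (l(g) = ((-1 - 4) + 0)² = (-5 + 0)² = (-5)² = 25)
l(45/113 + 97/T(1, 9)) - (-2663)/45816 = 25 - (-2663)/45816 = 25 - 1*(-2663/45816) = 25 + 2663/45816 = 1148063/45816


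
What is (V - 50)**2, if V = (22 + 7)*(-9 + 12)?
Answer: 1369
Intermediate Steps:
V = 87 (V = 29*3 = 87)
(V - 50)**2 = (87 - 50)**2 = 37**2 = 1369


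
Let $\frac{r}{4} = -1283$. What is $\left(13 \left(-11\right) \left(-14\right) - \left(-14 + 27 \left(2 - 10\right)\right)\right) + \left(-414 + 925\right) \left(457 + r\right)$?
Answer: $-2386693$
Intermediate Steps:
$r = -5132$ ($r = 4 \left(-1283\right) = -5132$)
$\left(13 \left(-11\right) \left(-14\right) - \left(-14 + 27 \left(2 - 10\right)\right)\right) + \left(-414 + 925\right) \left(457 + r\right) = \left(13 \left(-11\right) \left(-14\right) - \left(-14 + 27 \left(2 - 10\right)\right)\right) + \left(-414 + 925\right) \left(457 - 5132\right) = \left(\left(-143\right) \left(-14\right) - \left(-14 + 27 \left(2 - 10\right)\right)\right) + 511 \left(-4675\right) = \left(2002 + \left(14 - -216\right)\right) - 2388925 = \left(2002 + \left(14 + 216\right)\right) - 2388925 = \left(2002 + 230\right) - 2388925 = 2232 - 2388925 = -2386693$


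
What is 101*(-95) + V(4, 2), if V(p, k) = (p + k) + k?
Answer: -9587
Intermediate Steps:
V(p, k) = p + 2*k (V(p, k) = (k + p) + k = p + 2*k)
101*(-95) + V(4, 2) = 101*(-95) + (4 + 2*2) = -9595 + (4 + 4) = -9595 + 8 = -9587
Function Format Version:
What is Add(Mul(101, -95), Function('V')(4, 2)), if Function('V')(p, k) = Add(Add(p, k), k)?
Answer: -9587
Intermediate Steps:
Function('V')(p, k) = Add(p, Mul(2, k)) (Function('V')(p, k) = Add(Add(k, p), k) = Add(p, Mul(2, k)))
Add(Mul(101, -95), Function('V')(4, 2)) = Add(Mul(101, -95), Add(4, Mul(2, 2))) = Add(-9595, Add(4, 4)) = Add(-9595, 8) = -9587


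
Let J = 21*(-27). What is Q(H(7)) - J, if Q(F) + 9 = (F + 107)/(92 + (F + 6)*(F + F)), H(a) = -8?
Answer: 69291/124 ≈ 558.80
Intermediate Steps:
J = -567
Q(F) = -9 + (107 + F)/(92 + 2*F*(6 + F)) (Q(F) = -9 + (F + 107)/(92 + (F + 6)*(F + F)) = -9 + (107 + F)/(92 + (6 + F)*(2*F)) = -9 + (107 + F)/(92 + 2*F*(6 + F)))
Q(H(7)) - J = (-721 - 107*(-8) - 18*(-8)**2)/(2*(46 + (-8)**2 + 6*(-8))) - 1*(-567) = (-721 + 856 - 18*64)/(2*(46 + 64 - 48)) + 567 = (1/2)*(-721 + 856 - 1152)/62 + 567 = (1/2)*(1/62)*(-1017) + 567 = -1017/124 + 567 = 69291/124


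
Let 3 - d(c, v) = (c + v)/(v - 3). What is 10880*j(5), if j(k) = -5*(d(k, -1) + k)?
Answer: -489600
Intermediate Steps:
d(c, v) = 3 - (c + v)/(-3 + v) (d(c, v) = 3 - (c + v)/(v - 3) = 3 - (c + v)/(-3 + v))
j(k) = -55/4 - 25*k/4 (j(k) = -5*((-9 - k + 2*(-1))/(-3 - 1) + k) = -5*((-9 - k - 2)/(-4) + k) = -5*(-(-11 - k)/4 + k) = -5*((11/4 + k/4) + k) = -5*(11/4 + 5*k/4) = -55/4 - 25*k/4)
10880*j(5) = 10880*(-55/4 - 25/4*5) = 10880*(-55/4 - 125/4) = 10880*(-45) = -489600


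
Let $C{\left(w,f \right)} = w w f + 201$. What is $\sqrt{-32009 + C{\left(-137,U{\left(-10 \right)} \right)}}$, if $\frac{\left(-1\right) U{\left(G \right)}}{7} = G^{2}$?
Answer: $2 i \sqrt{3292527} \approx 3629.1 i$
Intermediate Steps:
$U{\left(G \right)} = - 7 G^{2}$
$C{\left(w,f \right)} = 201 + f w^{2}$ ($C{\left(w,f \right)} = w^{2} f + 201 = f w^{2} + 201 = 201 + f w^{2}$)
$\sqrt{-32009 + C{\left(-137,U{\left(-10 \right)} \right)}} = \sqrt{-32009 + \left(201 + - 7 \left(-10\right)^{2} \left(-137\right)^{2}\right)} = \sqrt{-32009 + \left(201 + \left(-7\right) 100 \cdot 18769\right)} = \sqrt{-32009 + \left(201 - 13138300\right)} = \sqrt{-32009 - 13138099} = \sqrt{-13170108} = 2 i \sqrt{3292527}$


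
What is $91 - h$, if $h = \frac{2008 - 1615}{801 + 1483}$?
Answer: $\frac{207451}{2284} \approx 90.828$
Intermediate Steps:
$h = \frac{393}{2284} \approx 0.17207$
$91 - h = 91 - \frac{393}{2284} = \frac{207451}{2284}$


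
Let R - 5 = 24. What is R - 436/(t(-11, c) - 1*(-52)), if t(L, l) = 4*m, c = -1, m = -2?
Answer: 210/11 ≈ 19.091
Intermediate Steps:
R = 29 (R = 5 + 24 = 29)
t(L, l) = -8 (t(L, l) = 4*(-2) = -8)
R - 436/(t(-11, c) - 1*(-52)) = 29 - 436/(-8 - 1*(-52)) = 29 - 436/(-8 + 52) = 29 - 436/44 = 29 - 1*109/11 = 29 - 109/11 = 210/11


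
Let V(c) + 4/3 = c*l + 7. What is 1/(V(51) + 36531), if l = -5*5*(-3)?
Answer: 3/121085 ≈ 2.4776e-5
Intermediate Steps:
l = 75 (l = -25*(-3) = 75)
V(c) = 17/3 + 75*c (V(c) = -4/3 + (c*75 + 7) = -4/3 + (75*c + 7) = -4/3 + (7 + 75*c) = 17/3 + 75*c)
1/(V(51) + 36531) = 1/((17/3 + 75*51) + 36531) = 1/((17/3 + 3825) + 36531) = 1/(11492/3 + 36531) = 1/(121085/3) = 3/121085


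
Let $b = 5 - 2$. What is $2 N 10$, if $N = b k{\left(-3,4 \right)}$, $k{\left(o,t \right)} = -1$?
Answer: $-60$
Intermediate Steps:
$b = 3$ ($b = 5 - 2 = 3$)
$N = -3$ ($N = 3 \left(-1\right) = -3$)
$2 N 10 = 2 \left(-3\right) 10 = \left(-6\right) 10 = -60$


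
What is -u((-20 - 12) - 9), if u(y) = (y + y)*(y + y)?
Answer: -6724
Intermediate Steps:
u(y) = 4*y**2 (u(y) = (2*y)*(2*y) = 4*y**2)
-u((-20 - 12) - 9) = -4*((-20 - 12) - 9)**2 = -4*(-32 - 9)**2 = -4*(-41)**2 = -4*1681 = -1*6724 = -6724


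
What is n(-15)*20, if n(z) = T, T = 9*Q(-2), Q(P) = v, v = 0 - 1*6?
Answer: -1080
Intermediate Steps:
v = -6 (v = 0 - 6 = -6)
Q(P) = -6
T = -54 (T = 9*(-6) = -54)
n(z) = -54
n(-15)*20 = -54*20 = -1080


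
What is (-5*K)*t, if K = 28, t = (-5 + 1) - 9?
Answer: 1820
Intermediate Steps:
t = -13 (t = -4 - 9 = -13)
(-5*K)*t = -5*28*(-13) = -140*(-13) = 1820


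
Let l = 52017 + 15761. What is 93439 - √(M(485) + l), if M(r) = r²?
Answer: 93439 - 3*√33667 ≈ 92889.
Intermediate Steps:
l = 67778
93439 - √(M(485) + l) = 93439 - √(485² + 67778) = 93439 - √(235225 + 67778) = 93439 - √303003 = 93439 - 3*√33667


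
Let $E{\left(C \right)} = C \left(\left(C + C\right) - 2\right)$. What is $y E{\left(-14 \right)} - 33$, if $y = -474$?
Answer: $-199113$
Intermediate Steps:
$E{\left(C \right)} = C \left(-2 + 2 C\right)$ ($E{\left(C \right)} = C \left(2 C - 2\right) = C \left(-2 + 2 C\right)$)
$y E{\left(-14 \right)} - 33 = - 474 \cdot 2 \left(-14\right) \left(-1 - 14\right) - 33 = - 474 \cdot 2 \left(-14\right) \left(-15\right) - 33 = \left(-474\right) 420 - 33 = -199080 - 33 = -199113$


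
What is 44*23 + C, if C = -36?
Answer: 976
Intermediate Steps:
44*23 + C = 44*23 - 36 = 1012 - 36 = 976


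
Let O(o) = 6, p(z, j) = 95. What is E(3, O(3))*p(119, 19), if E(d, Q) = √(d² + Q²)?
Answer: 285*√5 ≈ 637.28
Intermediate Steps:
E(d, Q) = √(Q² + d²)
E(3, O(3))*p(119, 19) = √(6² + 3²)*95 = √(36 + 9)*95 = √45*95 = (3*√5)*95 = 285*√5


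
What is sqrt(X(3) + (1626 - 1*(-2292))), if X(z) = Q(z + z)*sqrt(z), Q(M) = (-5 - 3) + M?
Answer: sqrt(3918 - 2*sqrt(3)) ≈ 62.566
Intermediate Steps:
Q(M) = -8 + M
X(z) = sqrt(z)*(-8 + 2*z) (X(z) = (-8 + (z + z))*sqrt(z) = (-8 + 2*z)*sqrt(z) = sqrt(z)*(-8 + 2*z))
sqrt(X(3) + (1626 - 1*(-2292))) = sqrt(2*sqrt(3)*(-4 + 3) + (1626 - 1*(-2292))) = sqrt(2*sqrt(3)*(-1) + (1626 + 2292)) = sqrt(-2*sqrt(3) + 3918) = sqrt(3918 - 2*sqrt(3))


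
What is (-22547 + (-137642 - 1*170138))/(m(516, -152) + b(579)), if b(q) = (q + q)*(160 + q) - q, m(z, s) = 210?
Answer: -110109/285131 ≈ -0.38617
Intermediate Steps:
b(q) = -q + 2*q*(160 + q) (b(q) = (2*q)*(160 + q) - q = 2*q*(160 + q) - q = -q + 2*q*(160 + q))
(-22547 + (-137642 - 1*170138))/(m(516, -152) + b(579)) = (-22547 + (-137642 - 1*170138))/(210 + 579*(319 + 2*579)) = (-22547 + (-137642 - 170138))/(210 + 579*(319 + 1158)) = (-22547 - 307780)/(210 + 579*1477) = -330327/(210 + 855183) = -330327/855393 = -330327*1/855393 = -110109/285131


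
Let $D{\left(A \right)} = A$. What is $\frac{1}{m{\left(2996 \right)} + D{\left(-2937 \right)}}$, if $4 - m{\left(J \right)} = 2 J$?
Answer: $- \frac{1}{8925} \approx -0.00011204$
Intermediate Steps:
$m{\left(J \right)} = 4 - 2 J$
$\frac{1}{m{\left(2996 \right)} + D{\left(-2937 \right)}} = \frac{1}{\left(4 - 5992\right) - 2937} = \frac{1}{-5988 - 2937} = \frac{1}{-8925} = - \frac{1}{8925}$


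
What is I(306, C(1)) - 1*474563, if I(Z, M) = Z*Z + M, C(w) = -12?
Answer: -380939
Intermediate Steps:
I(Z, M) = M + Z² (I(Z, M) = Z² + M = M + Z²)
I(306, C(1)) - 1*474563 = (-12 + 306²) - 1*474563 = (-12 + 93636) - 474563 = 93624 - 474563 = -380939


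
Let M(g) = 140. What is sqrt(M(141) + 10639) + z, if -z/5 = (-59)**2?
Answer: -17405 + sqrt(10779) ≈ -17301.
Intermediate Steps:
z = -17405 (z = -5*(-59)**2 = -5*3481 = -17405)
sqrt(M(141) + 10639) + z = sqrt(140 + 10639) - 17405 = sqrt(10779) - 17405 = -17405 + sqrt(10779)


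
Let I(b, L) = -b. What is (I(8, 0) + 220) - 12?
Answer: 200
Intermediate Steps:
(I(8, 0) + 220) - 12 = (-1*8 + 220) - 12 = (-8 + 220) - 12 = 212 - 12 = 200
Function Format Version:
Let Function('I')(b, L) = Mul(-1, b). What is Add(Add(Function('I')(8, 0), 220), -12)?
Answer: 200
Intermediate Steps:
Add(Add(Function('I')(8, 0), 220), -12) = Add(Add(Mul(-1, 8), 220), -12) = Add(Add(-8, 220), -12) = Add(212, -12) = 200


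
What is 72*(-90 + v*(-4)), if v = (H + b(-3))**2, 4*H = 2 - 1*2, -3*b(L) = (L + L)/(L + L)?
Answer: -6512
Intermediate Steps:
b(L) = -1/3 (b(L) = -(L + L)/(3*(L + L)) = -2*L/(3*(2*L)) = -2*L*1/(2*L)/3 = -1/3*1 = -1/3)
H = 0 (H = (2 - 1*2)/4 = (2 - 2)/4 = (1/4)*0 = 0)
v = 1/9 (v = (0 - 1/3)**2 = (-1/3)**2 = 1/9 ≈ 0.11111)
72*(-90 + v*(-4)) = 72*(-90 + (1/9)*(-4)) = 72*(-90 - 4/9) = 72*(-814/9) = -6512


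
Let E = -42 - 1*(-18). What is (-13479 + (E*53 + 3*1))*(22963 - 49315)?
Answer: 388639296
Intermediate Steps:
E = -24 (E = -42 + 18 = -24)
(-13479 + (E*53 + 3*1))*(22963 - 49315) = (-13479 + (-24*53 + 3*1))*(22963 - 49315) = (-13479 + (-1272 + 3))*(-26352) = (-13479 - 1269)*(-26352) = -14748*(-26352) = 388639296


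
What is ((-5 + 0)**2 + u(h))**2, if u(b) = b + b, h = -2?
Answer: 441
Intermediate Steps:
u(b) = 2*b
((-5 + 0)**2 + u(h))**2 = ((-5 + 0)**2 + 2*(-2))**2 = ((-5)**2 - 4)**2 = (25 - 4)**2 = 21**2 = 441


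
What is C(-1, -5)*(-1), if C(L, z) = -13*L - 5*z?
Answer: -38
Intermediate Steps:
C(-1, -5)*(-1) = (-13*(-1) - 5*(-5))*(-1) = (13 + 25)*(-1) = 38*(-1) = -38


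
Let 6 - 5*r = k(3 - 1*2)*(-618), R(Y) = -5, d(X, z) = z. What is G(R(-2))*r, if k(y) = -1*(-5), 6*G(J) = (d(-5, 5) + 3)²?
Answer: 33024/5 ≈ 6604.8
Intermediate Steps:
G(J) = 32/3 (G(J) = (5 + 3)²/6 = (⅙)*8² = (⅙)*64 = 32/3)
k(y) = 5
r = 3096/5 (r = 6/5 - (-618) = 6/5 - ⅕*(-3090) = 6/5 + 618 = 3096/5 ≈ 619.20)
G(R(-2))*r = (32/3)*(3096/5) = 33024/5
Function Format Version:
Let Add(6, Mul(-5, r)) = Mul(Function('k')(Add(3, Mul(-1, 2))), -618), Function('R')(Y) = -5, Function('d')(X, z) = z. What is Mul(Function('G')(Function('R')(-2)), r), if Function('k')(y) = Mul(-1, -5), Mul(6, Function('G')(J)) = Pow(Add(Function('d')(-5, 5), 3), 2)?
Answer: Rational(33024, 5) ≈ 6604.8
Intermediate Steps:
Function('G')(J) = Rational(32, 3) (Function('G')(J) = Mul(Rational(1, 6), Pow(Add(5, 3), 2)) = Mul(Rational(1, 6), Pow(8, 2)) = Mul(Rational(1, 6), 64) = Rational(32, 3))
Function('k')(y) = 5
r = Rational(3096, 5) (r = Add(Rational(6, 5), Mul(Rational(-1, 5), Mul(5, -618))) = Add(Rational(6, 5), Mul(Rational(-1, 5), -3090)) = Add(Rational(6, 5), 618) = Rational(3096, 5) ≈ 619.20)
Mul(Function('G')(Function('R')(-2)), r) = Mul(Rational(32, 3), Rational(3096, 5)) = Rational(33024, 5)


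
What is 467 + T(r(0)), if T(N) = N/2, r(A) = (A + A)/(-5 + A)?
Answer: 467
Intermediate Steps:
r(A) = 2*A/(-5 + A) (r(A) = (2*A)/(-5 + A) = 2*A/(-5 + A))
T(N) = N/2 (T(N) = N*(½) = N/2)
467 + T(r(0)) = 467 + (2*0/(-5 + 0))/2 = 467 + (2*0/(-5))/2 = 467 + (2*0*(-⅕))/2 = 467 + (½)*0 = 467 + 0 = 467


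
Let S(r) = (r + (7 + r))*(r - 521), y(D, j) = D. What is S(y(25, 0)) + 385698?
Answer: 357426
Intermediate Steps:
S(r) = (-521 + r)*(7 + 2*r) (S(r) = (7 + 2*r)*(-521 + r) = (-521 + r)*(7 + 2*r))
S(y(25, 0)) + 385698 = (-3647 - 1035*25 + 2*25²) + 385698 = (-3647 - 25875 + 2*625) + 385698 = (-3647 - 25875 + 1250) + 385698 = -28272 + 385698 = 357426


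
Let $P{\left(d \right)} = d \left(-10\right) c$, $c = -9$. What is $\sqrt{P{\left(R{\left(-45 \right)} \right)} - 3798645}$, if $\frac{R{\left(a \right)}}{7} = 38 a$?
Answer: $i \sqrt{4875945} \approx 2208.2 i$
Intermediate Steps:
$R{\left(a \right)} = 266 a$ ($R{\left(a \right)} = 7 \cdot 38 a = 266 a$)
$P{\left(d \right)} = 90 d$ ($P{\left(d \right)} = d \left(-10\right) \left(-9\right) = - 10 d \left(-9\right) = 90 d$)
$\sqrt{P{\left(R{\left(-45 \right)} \right)} - 3798645} = \sqrt{90 \cdot 266 \left(-45\right) - 3798645} = \sqrt{90 \left(-11970\right) - 3798645} = \sqrt{-1077300 - 3798645} = \sqrt{-4875945} = i \sqrt{4875945}$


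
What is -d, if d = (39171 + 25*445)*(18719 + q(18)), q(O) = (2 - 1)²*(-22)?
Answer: -940384312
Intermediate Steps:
q(O) = -22 (q(O) = 1²*(-22) = 1*(-22) = -22)
d = 940384312 (d = (39171 + 25*445)*(18719 - 22) = (39171 + 11125)*18697 = 50296*18697 = 940384312)
-d = -1*940384312 = -940384312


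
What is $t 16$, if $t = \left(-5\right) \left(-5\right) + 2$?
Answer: $432$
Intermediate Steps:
$t = 27$ ($t = 25 + 2 = 27$)
$t 16 = 27 \cdot 16 = 432$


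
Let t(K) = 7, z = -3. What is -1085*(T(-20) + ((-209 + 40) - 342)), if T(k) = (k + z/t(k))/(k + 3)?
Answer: 9403230/17 ≈ 5.5313e+5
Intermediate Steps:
T(k) = (-3/7 + k)/(3 + k) (T(k) = (k - 3/7)/(k + 3) = (k - 3*⅐)/(3 + k) = (k - 3/7)/(3 + k) = (-3/7 + k)/(3 + k))
-1085*(T(-20) + ((-209 + 40) - 342)) = -1085*((-3/7 - 20)/(3 - 20) + ((-209 + 40) - 342)) = -1085*(-143/7/(-17) + (-169 - 342)) = -1085*(-1/17*(-143/7) - 511) = -1085*(143/119 - 511) = -1085*(-60666/119) = 9403230/17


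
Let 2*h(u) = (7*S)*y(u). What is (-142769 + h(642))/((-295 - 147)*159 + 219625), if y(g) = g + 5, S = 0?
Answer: -12979/13577 ≈ -0.95595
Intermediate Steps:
y(g) = 5 + g
h(u) = 0 (h(u) = ((7*0)*(5 + u))/2 = (0*(5 + u))/2 = (½)*0 = 0)
(-142769 + h(642))/((-295 - 147)*159 + 219625) = (-142769 + 0)/((-295 - 147)*159 + 219625) = -142769/(-442*159 + 219625) = -142769/(-70278 + 219625) = -142769/149347 = -142769*1/149347 = -12979/13577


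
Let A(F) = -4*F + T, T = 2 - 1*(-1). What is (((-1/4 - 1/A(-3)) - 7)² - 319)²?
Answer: 913322351041/12960000 ≈ 70472.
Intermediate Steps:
T = 3 (T = 2 + 1 = 3)
A(F) = 3 - 4*F (A(F) = -4*F + 3 = 3 - 4*F)
(((-1/4 - 1/A(-3)) - 7)² - 319)² = (((-1/4 - 1/(3 - 4*(-3))) - 7)² - 319)² = (((-1*¼ - 1/(3 + 12)) - 7)² - 319)² = (((-¼ - 1/15) - 7)² - 319)² = ((-19/60 - 7)² - 319)² = ((-439/60)² - 319)² = (192721/3600 - 319)² = (-955679/3600)² = 913322351041/12960000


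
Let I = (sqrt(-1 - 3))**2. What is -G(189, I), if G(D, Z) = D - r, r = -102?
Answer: -291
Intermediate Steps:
I = -4 (I = (sqrt(-4))**2 = (2*I)**2 = -4)
G(D, Z) = 102 + D (G(D, Z) = D - 1*(-102) = D + 102 = 102 + D)
-G(189, I) = -(102 + 189) = -1*291 = -291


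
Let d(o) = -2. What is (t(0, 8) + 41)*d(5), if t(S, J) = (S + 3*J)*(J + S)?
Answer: -466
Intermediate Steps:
t(S, J) = (J + S)*(S + 3*J)
(t(0, 8) + 41)*d(5) = ((0**2 + 3*8**2 + 4*8*0) + 41)*(-2) = ((0 + 3*64 + 0) + 41)*(-2) = ((0 + 192 + 0) + 41)*(-2) = (192 + 41)*(-2) = 233*(-2) = -466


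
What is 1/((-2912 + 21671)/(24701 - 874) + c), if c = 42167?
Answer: 23827/1004731868 ≈ 2.3715e-5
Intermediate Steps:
1/((-2912 + 21671)/(24701 - 874) + c) = 1/((-2912 + 21671)/(24701 - 874) + 42167) = 1/(18759/23827 + 42167) = 1/(1004731868/23827) = 23827/1004731868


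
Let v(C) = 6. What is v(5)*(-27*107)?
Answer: -17334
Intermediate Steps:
v(5)*(-27*107) = 6*(-27*107) = 6*(-2889) = -17334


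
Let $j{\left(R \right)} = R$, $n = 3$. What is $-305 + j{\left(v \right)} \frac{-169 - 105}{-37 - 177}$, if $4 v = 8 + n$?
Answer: $- \frac{129033}{428} \approx -301.48$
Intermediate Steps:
$v = \frac{11}{4}$ ($v = \frac{8 + 3}{4} = \frac{1}{4} \cdot 11 = \frac{11}{4} \approx 2.75$)
$-305 + j{\left(v \right)} \frac{-169 - 105}{-37 - 177} = -305 + \frac{11 \frac{-169 - 105}{-37 - 177}}{4} = -305 + \frac{11 \left(- \frac{274}{-214}\right)}{4} = -305 + \frac{11 \left(\left(-274\right) \left(- \frac{1}{214}\right)\right)}{4} = -305 + \frac{11}{4} \cdot \frac{137}{107} = -305 + \frac{1507}{428} = - \frac{129033}{428}$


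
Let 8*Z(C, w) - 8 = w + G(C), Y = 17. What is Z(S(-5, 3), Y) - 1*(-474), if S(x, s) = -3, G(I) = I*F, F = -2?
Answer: 3823/8 ≈ 477.88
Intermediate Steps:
G(I) = -2*I (G(I) = I*(-2) = -2*I)
Z(C, w) = 1 - C/4 + w/8 (Z(C, w) = 1 + (w - 2*C)/8 = 1 + (-C/4 + w/8) = 1 - C/4 + w/8)
Z(S(-5, 3), Y) - 1*(-474) = (1 - ¼*(-3) + (⅛)*17) - 1*(-474) = (1 + ¾ + 17/8) + 474 = 31/8 + 474 = 3823/8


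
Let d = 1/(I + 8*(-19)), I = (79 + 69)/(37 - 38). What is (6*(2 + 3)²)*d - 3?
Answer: -7/2 ≈ -3.5000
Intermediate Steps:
I = -148 (I = 148/(-1) = 148*(-1) = -148)
d = -1/300 (d = 1/(-148 + 8*(-19)) = 1/(-148 - 152) = 1/(-300) = -1/300 ≈ -0.0033333)
(6*(2 + 3)²)*d - 3 = (6*(2 + 3)²)*(-1/300) - 3 = (6*5²)*(-1/300) - 3 = (6*25)*(-1/300) - 3 = 150*(-1/300) - 3 = -½ - 3 = -7/2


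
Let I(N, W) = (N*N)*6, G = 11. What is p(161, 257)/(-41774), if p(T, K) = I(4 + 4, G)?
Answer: -192/20887 ≈ -0.0091923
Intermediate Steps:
I(N, W) = 6*N² (I(N, W) = N²*6 = 6*N²)
p(T, K) = 384 (p(T, K) = 6*(4 + 4)² = 6*8² = 6*64 = 384)
p(161, 257)/(-41774) = 384/(-41774) = 384*(-1/41774) = -192/20887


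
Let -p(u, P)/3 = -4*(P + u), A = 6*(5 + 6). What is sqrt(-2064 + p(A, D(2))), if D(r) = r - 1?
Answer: 6*I*sqrt(35) ≈ 35.496*I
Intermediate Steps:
A = 66 (A = 6*11 = 66)
D(r) = -1 + r
p(u, P) = 12*P + 12*u (p(u, P) = -(-12)*(P + u) = -3*(-4*P - 4*u) = 12*P + 12*u)
sqrt(-2064 + p(A, D(2))) = sqrt(-2064 + (12*(-1 + 2) + 12*66)) = sqrt(-2064 + (12*1 + 792)) = sqrt(-2064 + (12 + 792)) = sqrt(-2064 + 804) = sqrt(-1260) = 6*I*sqrt(35)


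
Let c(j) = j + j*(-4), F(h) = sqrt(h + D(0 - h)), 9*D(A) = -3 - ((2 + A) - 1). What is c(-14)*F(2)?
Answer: 56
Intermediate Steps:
D(A) = -4/9 - A/9 (D(A) = (-3 - ((2 + A) - 1))/9 = (-3 - (1 + A))/9 = (-3 + (-1 - A))/9 = (-4 - A)/9 = -4/9 - A/9)
F(h) = sqrt(-4/9 + 10*h/9) (F(h) = sqrt(h + (-4/9 - (0 - h)/9)) = sqrt(h + (-4/9 - (-1)*h/9)) = sqrt(h + (-4/9 + h/9)) = sqrt(-4/9 + 10*h/9))
c(j) = -3*j (c(j) = j - 4*j = -3*j)
c(-14)*F(2) = (-3*(-14))*(sqrt(-4 + 10*2)/3) = 42*(sqrt(-4 + 20)/3) = 42*(sqrt(16)/3) = 42*((1/3)*4) = 42*(4/3) = 56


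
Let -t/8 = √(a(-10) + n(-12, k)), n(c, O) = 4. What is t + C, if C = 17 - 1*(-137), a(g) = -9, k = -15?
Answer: 154 - 8*I*√5 ≈ 154.0 - 17.889*I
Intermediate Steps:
t = -8*I*√5 (t = -8*√(-9 + 4) = -8*I*√5 ≈ -17.889*I)
C = 154 (C = 17 + 137 = 154)
t + C = -8*I*√5 + 154 = 154 - 8*I*√5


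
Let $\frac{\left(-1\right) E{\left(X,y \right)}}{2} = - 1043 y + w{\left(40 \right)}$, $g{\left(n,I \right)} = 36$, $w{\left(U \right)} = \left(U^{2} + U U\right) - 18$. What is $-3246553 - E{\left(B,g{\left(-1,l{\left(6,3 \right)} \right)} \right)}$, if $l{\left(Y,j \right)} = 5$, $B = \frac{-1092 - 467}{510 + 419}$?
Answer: $-3315285$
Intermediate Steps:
$B = - \frac{1559}{929} \approx -1.6781$
$w{\left(U \right)} = -18 + 2 U^{2}$ ($w{\left(U \right)} = \left(U^{2} + U^{2}\right) - 18 = 2 U^{2} - 18 = -18 + 2 U^{2}$)
$E{\left(X,y \right)} = -6364 + 2086 y$ ($E{\left(X,y \right)} = - 2 \left(- 1043 y - \left(18 - 2 \cdot 40^{2}\right)\right) = - 2 \left(- 1043 y + \left(-18 + 2 \cdot 1600\right)\right) = - 2 \left(- 1043 y + \left(-18 + 3200\right)\right) = - 2 \left(- 1043 y + 3182\right) = - 2 \left(3182 - 1043 y\right) = -6364 + 2086 y$)
$-3246553 - E{\left(B,g{\left(-1,l{\left(6,3 \right)} \right)} \right)} = -3246553 - \left(-6364 + 2086 \cdot 36\right) = -3246553 - \left(-6364 + 75096\right) = -3246553 - 68732 = -3315285$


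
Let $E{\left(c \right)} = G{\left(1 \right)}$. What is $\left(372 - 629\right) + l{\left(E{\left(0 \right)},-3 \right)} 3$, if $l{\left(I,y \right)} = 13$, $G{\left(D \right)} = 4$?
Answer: $-218$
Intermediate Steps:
$E{\left(c \right)} = 4$
$\left(372 - 629\right) + l{\left(E{\left(0 \right)},-3 \right)} 3 = \left(372 - 629\right) + 13 \cdot 3 = -257 + 39 = -218$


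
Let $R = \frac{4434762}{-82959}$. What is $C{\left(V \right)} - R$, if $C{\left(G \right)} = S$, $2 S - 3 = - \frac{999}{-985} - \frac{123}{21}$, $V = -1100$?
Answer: $\frac{20033735989}{381334870} \approx 52.536$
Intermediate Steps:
$R = - \frac{1478254}{27653}$ ($R = 4434762 \left(- \frac{1}{82959}\right) = - \frac{1478254}{27653} \approx -53.457$)
$S = - \frac{12707}{13790}$ ($S = \frac{3}{2} + \frac{- \frac{999}{-985} - \frac{123}{21}}{2} = \frac{3}{2} + \frac{\left(-999\right) \left(- \frac{1}{985}\right) - \frac{41}{7}}{2} = \frac{3}{2} + \frac{\frac{999}{985} - \frac{41}{7}}{2} = \frac{3}{2} + \frac{1}{2} \left(- \frac{33392}{6895}\right) = \frac{3}{2} - \frac{16696}{6895} = - \frac{12707}{13790} \approx -0.92146$)
$C{\left(G \right)} = - \frac{12707}{13790}$
$C{\left(V \right)} - R = - \frac{12707}{13790} - - \frac{1478254}{27653} = - \frac{12707}{13790} + \frac{1478254}{27653} = \frac{20033735989}{381334870}$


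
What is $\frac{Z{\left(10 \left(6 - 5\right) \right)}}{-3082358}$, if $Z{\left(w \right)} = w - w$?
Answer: $0$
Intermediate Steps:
$Z{\left(w \right)} = 0$
$\frac{Z{\left(10 \left(6 - 5\right) \right)}}{-3082358} = \frac{0}{-3082358} = 0 \left(- \frac{1}{3082358}\right) = 0$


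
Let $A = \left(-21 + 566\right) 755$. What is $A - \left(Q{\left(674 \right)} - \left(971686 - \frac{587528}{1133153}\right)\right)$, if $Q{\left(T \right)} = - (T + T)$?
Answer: $\frac{1568859939349}{1133153} \approx 1.3845 \cdot 10^{6}$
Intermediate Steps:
$Q{\left(T \right)} = - 2 T$
$A = 411475$ ($A = 545 \cdot 755 = 411475$)
$A - \left(Q{\left(674 \right)} - \left(971686 - \frac{587528}{1133153}\right)\right) = 411475 - \left(\left(-2\right) 674 - \left(971686 - \frac{587528}{1133153}\right)\right) = 411475 - \left(-1348 - \left(971686 - \frac{587528}{1133153}\right)\right) = 411475 - \left(-1348 - \frac{1101068318430}{1133153}\right) = 411475 - - \frac{1102595808674}{1133153} = 411475 + \frac{1102595808674}{1133153} = \frac{1568859939349}{1133153}$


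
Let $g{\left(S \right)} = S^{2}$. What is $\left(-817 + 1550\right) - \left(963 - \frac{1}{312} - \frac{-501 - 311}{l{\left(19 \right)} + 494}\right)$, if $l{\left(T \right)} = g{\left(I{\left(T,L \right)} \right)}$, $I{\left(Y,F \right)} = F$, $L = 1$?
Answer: $- \frac{11924683}{51480} \approx -231.64$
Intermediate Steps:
$l{\left(T \right)} = 1$ ($l{\left(T \right)} = 1^{2} = 1$)
$\left(-817 + 1550\right) - \left(963 - \frac{1}{312} - \frac{-501 - 311}{l{\left(19 \right)} + 494}\right) = \left(-817 + 1550\right) - \left(963 - \frac{1}{312} - \frac{-501 - 311}{1 + 494}\right) = 733 + \left(\left(-963 + \frac{1}{312}\right) - \frac{812}{495}\right) = 733 - \frac{49659523}{51480} = - \frac{11924683}{51480}$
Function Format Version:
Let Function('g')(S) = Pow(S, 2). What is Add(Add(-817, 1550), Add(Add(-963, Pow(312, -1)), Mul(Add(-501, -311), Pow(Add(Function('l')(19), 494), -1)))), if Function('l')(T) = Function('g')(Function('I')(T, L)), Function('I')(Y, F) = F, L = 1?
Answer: Rational(-11924683, 51480) ≈ -231.64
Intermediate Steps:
Function('l')(T) = 1 (Function('l')(T) = Pow(1, 2) = 1)
Add(Add(-817, 1550), Add(Add(-963, Pow(312, -1)), Mul(Add(-501, -311), Pow(Add(Function('l')(19), 494), -1)))) = Add(Add(-817, 1550), Add(Add(-963, Pow(312, -1)), Mul(Add(-501, -311), Pow(Add(1, 494), -1)))) = Add(733, Add(Add(-963, Rational(1, 312)), Mul(-812, Pow(495, -1)))) = Add(733, Add(Rational(-300455, 312), Mul(-812, Rational(1, 495)))) = Add(733, Add(Rational(-300455, 312), Rational(-812, 495))) = Add(733, Rational(-49659523, 51480)) = Rational(-11924683, 51480)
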